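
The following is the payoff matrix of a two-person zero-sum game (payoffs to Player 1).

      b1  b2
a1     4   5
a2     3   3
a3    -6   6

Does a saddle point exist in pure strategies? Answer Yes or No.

Row minima: a1 → 4, a2 → 3, a3 → -6; maximin = 4.
Column maxima: b1 → 4, b2 → 6; minimax = 4.
maximin = minimax = 4, so a saddle point exists.

Yes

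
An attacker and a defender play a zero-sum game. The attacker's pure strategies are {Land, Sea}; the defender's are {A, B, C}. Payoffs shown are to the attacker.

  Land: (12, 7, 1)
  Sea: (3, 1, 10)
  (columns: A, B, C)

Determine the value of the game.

23/5

Row minima: Land → 1, Sea → 1; maximin = 1.
Column maxima: A → 12, B → 7, C → 10; minimax = 7.
1 ≠ 7, so there is no saddle point; optimal play is mixed.
A is strictly dominated by B (it gives the attacker strictly more in every row), so the defender never plays it.
On the remaining 2×2 (Land, Sea vs B, C):
Let the attacker play Land with probability p. Expected payoff against B: 7p + 1(1−p) = 6p + 1; against C: 1p + 10(1−p) = −9p + 10.
Setting these equal: 6p + 1 = −9p + 10 ⇒ 15p = 9 ⇒ p = 3/5, and the value is (6)·(3/5) + 1 = 23/5.
For the defender: with q = P(B), equating Land's and Sea's payoffs gives 6q + 1 = −9q + 10 ⇒ q = 3/5.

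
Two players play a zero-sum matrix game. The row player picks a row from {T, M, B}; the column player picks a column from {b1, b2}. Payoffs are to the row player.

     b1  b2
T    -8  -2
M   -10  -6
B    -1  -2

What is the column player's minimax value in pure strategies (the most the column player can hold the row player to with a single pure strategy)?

-2

Column maxima: b1 → -1, b2 → -2.
The smallest of these is -2.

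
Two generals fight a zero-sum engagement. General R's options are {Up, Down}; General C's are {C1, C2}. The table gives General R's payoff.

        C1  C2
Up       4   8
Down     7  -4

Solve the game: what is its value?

Row minima: Up → 4, Down → -4; maximin = 4.
Column maxima: C1 → 7, C2 → 8; minimax = 7.
4 ≠ 7, so there is no saddle point; optimal play is mixed.
Let General R play Up with probability p. Expected payoff against C1: 4p + 7(1−p) = −3p + 7; against C2: 8p + (-4)(1−p) = 12p − 4.
Setting these equal: −3p + 7 = 12p − 4 ⇒ −15p = -11 ⇒ p = 11/15, and the value is (-3)·(11/15) + 7 = 24/5.
For General C: with q = P(C1), equating Up's and Down's payoffs gives −4q + 8 = 11q − 4 ⇒ q = 4/5.

24/5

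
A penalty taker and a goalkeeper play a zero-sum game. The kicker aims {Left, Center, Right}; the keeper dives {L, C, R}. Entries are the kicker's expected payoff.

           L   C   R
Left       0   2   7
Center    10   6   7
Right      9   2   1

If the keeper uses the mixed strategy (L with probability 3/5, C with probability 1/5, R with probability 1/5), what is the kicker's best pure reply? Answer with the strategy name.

Expected payoff of Left: (3/5)·0 + (1/5)·2 + (1/5)·7 = 9/5.
Expected payoff of Center: (3/5)·10 + (1/5)·6 + (1/5)·7 = 43/5.
Expected payoff of Right: (3/5)·9 + (1/5)·2 + (1/5)·1 = 6.
The largest is 43/5, so the kicker's best response is Center.

Center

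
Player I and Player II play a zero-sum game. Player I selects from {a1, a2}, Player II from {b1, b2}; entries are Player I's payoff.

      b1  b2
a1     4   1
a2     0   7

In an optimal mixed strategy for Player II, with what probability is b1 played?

Row minima: a1 → 1, a2 → 0; maximin = 1.
Column maxima: b1 → 4, b2 → 7; minimax = 4.
1 ≠ 4, so there is no saddle point; optimal play is mixed.
Let Player I play a1 with probability p. Expected payoff against b1: 4p + 0(1−p) = 4p; against b2: 1p + 7(1−p) = −6p + 7.
Setting these equal: 4p = −6p + 7 ⇒ 10p = 7 ⇒ p = 7/10, and the value is (4)·(7/10) = 14/5.
For Player II: with q = P(b1), equating a1's and a2's payoffs gives 3q + 1 = −7q + 7 ⇒ q = 3/5.

3/5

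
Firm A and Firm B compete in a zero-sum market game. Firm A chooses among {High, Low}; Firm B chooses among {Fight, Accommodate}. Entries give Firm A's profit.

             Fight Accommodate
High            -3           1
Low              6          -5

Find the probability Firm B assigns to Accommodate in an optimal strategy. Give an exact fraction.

Row minima: High → -3, Low → -5; maximin = -3.
Column maxima: Fight → 6, Accommodate → 1; minimax = 1.
-3 ≠ 1, so there is no saddle point; optimal play is mixed.
Let Firm A play High with probability p. Expected payoff against Fight: (-3)p + 6(1−p) = −9p + 6; against Accommodate: 1p + (-5)(1−p) = 6p − 5.
Setting these equal: −9p + 6 = 6p − 5 ⇒ −15p = -11 ⇒ p = 11/15, and the value is (-9)·(11/15) + 6 = -3/5.
For Firm B: with q = P(Fight), equating High's and Low's payoffs gives −4q + 1 = 11q − 5 ⇒ q = 2/5.

3/5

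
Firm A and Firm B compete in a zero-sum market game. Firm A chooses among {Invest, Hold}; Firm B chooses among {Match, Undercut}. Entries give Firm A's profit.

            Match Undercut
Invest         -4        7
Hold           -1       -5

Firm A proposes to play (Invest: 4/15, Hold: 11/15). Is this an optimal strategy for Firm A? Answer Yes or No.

Yes

Against Match this mix gives (4/15)·(-4) + (11/15)·(-1) = -9/5.
Against Undercut this mix gives (4/15)·7 + (11/15)·(-5) = -9/5.
All of Firm B's active replies (Match, Undercut) yield -9/5, and no column does worse for Firm A. The mix makes Firm B indifferent and guarantees -9/5, so it is optimal.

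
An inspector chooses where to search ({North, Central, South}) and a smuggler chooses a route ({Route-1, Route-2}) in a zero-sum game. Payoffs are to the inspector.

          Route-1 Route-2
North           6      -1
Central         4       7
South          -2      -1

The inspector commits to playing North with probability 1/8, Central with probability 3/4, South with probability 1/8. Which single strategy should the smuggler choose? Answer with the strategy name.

Route-1

If the smuggler plays Route-1, the inspector's expected payoff is (1/8)·6 + (3/4)·4 + (1/8)·(-2) = 7/2.
If the smuggler plays Route-2, the inspector's expected payoff is (1/8)·(-1) + (3/4)·7 + (1/8)·(-1) = 5.
The smuggler minimizes the inspector's payoff; the smallest is 7/2, so the best response is Route-1.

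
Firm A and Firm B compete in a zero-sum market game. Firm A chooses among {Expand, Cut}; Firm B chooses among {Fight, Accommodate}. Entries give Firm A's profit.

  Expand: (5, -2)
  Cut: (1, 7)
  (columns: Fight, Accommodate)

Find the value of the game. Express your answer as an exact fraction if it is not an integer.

37/13

Row minima: Expand → -2, Cut → 1; maximin = 1.
Column maxima: Fight → 5, Accommodate → 7; minimax = 5.
1 ≠ 5, so there is no saddle point; optimal play is mixed.
Let Firm A play Expand with probability p. Expected payoff against Fight: 5p + 1(1−p) = 4p + 1; against Accommodate: (-2)p + 7(1−p) = −9p + 7.
Setting these equal: 4p + 1 = −9p + 7 ⇒ 13p = 6 ⇒ p = 6/13, and the value is (4)·(6/13) + 1 = 37/13.
For Firm B: with q = P(Fight), equating Expand's and Cut's payoffs gives 7q − 2 = −6q + 7 ⇒ q = 9/13.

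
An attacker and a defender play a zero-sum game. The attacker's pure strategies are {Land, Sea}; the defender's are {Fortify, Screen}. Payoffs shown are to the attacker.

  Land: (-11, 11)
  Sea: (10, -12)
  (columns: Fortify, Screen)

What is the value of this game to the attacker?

Row minima: Land → -11, Sea → -12; maximin = -11.
Column maxima: Fortify → 10, Screen → 11; minimax = 10.
-11 ≠ 10, so there is no saddle point; optimal play is mixed.
Let the attacker play Land with probability p. Expected payoff against Fortify: (-11)p + 10(1−p) = −21p + 10; against Screen: 11p + (-12)(1−p) = 23p − 12.
Setting these equal: −21p + 10 = 23p − 12 ⇒ −44p = -22 ⇒ p = 1/2, and the value is (-21)·(1/2) + 10 = -1/2.
For the defender: with q = P(Fortify), equating Land's and Sea's payoffs gives −22q + 11 = 22q − 12 ⇒ q = 23/44.

-1/2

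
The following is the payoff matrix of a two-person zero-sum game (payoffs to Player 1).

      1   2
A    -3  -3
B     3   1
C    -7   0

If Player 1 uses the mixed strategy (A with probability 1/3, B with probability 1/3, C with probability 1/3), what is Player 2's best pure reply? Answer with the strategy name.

1

If Player 2 plays 1, Player 1's expected payoff is (1/3)·(-3) + (1/3)·3 + (1/3)·(-7) = -7/3.
If Player 2 plays 2, Player 1's expected payoff is (1/3)·(-3) + (1/3)·1 + (1/3)·0 = -2/3.
Player 2 minimizes Player 1's payoff; the smallest is -7/3, so the best response is 1.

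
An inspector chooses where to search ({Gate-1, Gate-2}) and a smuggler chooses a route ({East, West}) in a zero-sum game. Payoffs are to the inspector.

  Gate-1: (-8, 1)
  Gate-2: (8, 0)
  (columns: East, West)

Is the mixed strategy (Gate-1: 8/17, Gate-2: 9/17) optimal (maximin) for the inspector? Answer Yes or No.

Against East this mix gives (8/17)·(-8) + (9/17)·8 = 8/17.
Against West this mix gives (8/17)·1 + (9/17)·0 = 8/17.
All of the smuggler's active replies (East, West) yield 8/17, and no column does worse for the inspector. The mix makes the smuggler indifferent and guarantees 8/17, so it is optimal.

Yes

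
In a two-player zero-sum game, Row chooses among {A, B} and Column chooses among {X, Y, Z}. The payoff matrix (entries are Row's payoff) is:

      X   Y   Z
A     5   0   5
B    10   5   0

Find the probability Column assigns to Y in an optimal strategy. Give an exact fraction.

Row minima: A → 0, B → 0; maximin = 0.
Column maxima: X → 10, Y → 5, Z → 5; minimax = 5.
0 ≠ 5, so there is no saddle point; optimal play is mixed.
X is strictly dominated by Y (it gives Row strictly more in every row), so Column never plays it.
On the remaining 2×2 (A, B vs Y, Z):
Let Row play A with probability p. Expected payoff against Y: 0p + 5(1−p) = −5p + 5; against Z: 5p + 0(1−p) = 5p.
Setting these equal: −5p + 5 = 5p ⇒ −10p = -5 ⇒ p = 1/2, and the value is (-5)·(1/2) + 5 = 5/2.
For Column: with q = P(Y), equating A's and B's payoffs gives −5q + 5 = 5q ⇒ q = 1/2.

1/2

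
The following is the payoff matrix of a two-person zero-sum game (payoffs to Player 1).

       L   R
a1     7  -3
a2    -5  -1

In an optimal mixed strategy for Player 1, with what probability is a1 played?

2/7

Row minima: a1 → -3, a2 → -5; maximin = -3.
Column maxima: L → 7, R → -1; minimax = -1.
-3 ≠ -1, so there is no saddle point; optimal play is mixed.
Let Player 1 play a1 with probability p. Expected payoff against L: 7p + (-5)(1−p) = 12p − 5; against R: (-3)p + (-1)(1−p) = −2p − 1.
Setting these equal: 12p − 5 = −2p − 1 ⇒ 14p = 4 ⇒ p = 2/7, and the value is (12)·(2/7) − 5 = -11/7.
For Player 2: with q = P(L), equating a1's and a2's payoffs gives 10q − 3 = −4q − 1 ⇒ q = 1/7.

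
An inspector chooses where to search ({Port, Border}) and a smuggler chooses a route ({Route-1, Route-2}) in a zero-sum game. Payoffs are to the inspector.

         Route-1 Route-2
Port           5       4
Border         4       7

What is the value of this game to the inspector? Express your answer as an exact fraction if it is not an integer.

Row minima: Port → 4, Border → 4; maximin = 4.
Column maxima: Route-1 → 5, Route-2 → 7; minimax = 5.
4 ≠ 5, so there is no saddle point; optimal play is mixed.
Let the inspector play Port with probability p. Expected payoff against Route-1: 5p + 4(1−p) = p + 4; against Route-2: 4p + 7(1−p) = −3p + 7.
Setting these equal: p + 4 = −3p + 7 ⇒ 4p = 3 ⇒ p = 3/4, and the value is (1)·(3/4) + 4 = 19/4.
For the smuggler: with q = P(Route-1), equating Port's and Border's payoffs gives q + 4 = −3q + 7 ⇒ q = 3/4.

19/4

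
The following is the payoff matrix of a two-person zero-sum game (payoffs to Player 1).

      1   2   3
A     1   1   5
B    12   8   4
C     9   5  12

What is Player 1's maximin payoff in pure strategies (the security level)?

5

Row minima: A → 1, B → 4, C → 5.
The best of these is 5.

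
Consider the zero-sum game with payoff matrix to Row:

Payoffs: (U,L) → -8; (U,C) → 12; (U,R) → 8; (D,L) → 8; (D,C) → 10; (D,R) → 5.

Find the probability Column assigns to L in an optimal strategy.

Row minima: U → -8, D → 5; maximin = 5.
Column maxima: L → 8, C → 12, R → 8; minimax = 8.
5 ≠ 8, so there is no saddle point; optimal play is mixed.
C is strictly dominated by L (it gives Row strictly more in every row), so Column never plays it.
On the remaining 2×2 (U, D vs L, R):
Let Row play U with probability p. Expected payoff against L: (-8)p + 8(1−p) = −16p + 8; against R: 8p + 5(1−p) = 3p + 5.
Setting these equal: −16p + 8 = 3p + 5 ⇒ −19p = -3 ⇒ p = 3/19, and the value is (-16)·(3/19) + 8 = 104/19.
For Column: with q = P(L), equating U's and D's payoffs gives −16q + 8 = 3q + 5 ⇒ q = 3/19.

3/19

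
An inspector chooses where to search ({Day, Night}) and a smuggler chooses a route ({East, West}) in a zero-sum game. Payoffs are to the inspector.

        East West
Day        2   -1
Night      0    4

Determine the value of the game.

8/7

Row minima: Day → -1, Night → 0; maximin = 0.
Column maxima: East → 2, West → 4; minimax = 2.
0 ≠ 2, so there is no saddle point; optimal play is mixed.
Let the inspector play Day with probability p. Expected payoff against East: 2p + 0(1−p) = 2p; against West: (-1)p + 4(1−p) = −5p + 4.
Setting these equal: 2p = −5p + 4 ⇒ 7p = 4 ⇒ p = 4/7, and the value is (2)·(4/7) = 8/7.
For the smuggler: with q = P(East), equating Day's and Night's payoffs gives 3q − 1 = −4q + 4 ⇒ q = 5/7.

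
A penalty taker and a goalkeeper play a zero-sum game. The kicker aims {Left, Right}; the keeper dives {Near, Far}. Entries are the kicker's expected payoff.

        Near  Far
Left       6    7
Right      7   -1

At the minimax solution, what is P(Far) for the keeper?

Row minima: Left → 6, Right → -1; maximin = 6.
Column maxima: Near → 7, Far → 7; minimax = 7.
6 ≠ 7, so there is no saddle point; optimal play is mixed.
Let the kicker play Left with probability p. Expected payoff against Near: 6p + 7(1−p) = −p + 7; against Far: 7p + (-1)(1−p) = 8p − 1.
Setting these equal: −p + 7 = 8p − 1 ⇒ −9p = -8 ⇒ p = 8/9, and the value is (-1)·(8/9) + 7 = 55/9.
For the keeper: with q = P(Near), equating Left's and Right's payoffs gives −q + 7 = 8q − 1 ⇒ q = 8/9.

1/9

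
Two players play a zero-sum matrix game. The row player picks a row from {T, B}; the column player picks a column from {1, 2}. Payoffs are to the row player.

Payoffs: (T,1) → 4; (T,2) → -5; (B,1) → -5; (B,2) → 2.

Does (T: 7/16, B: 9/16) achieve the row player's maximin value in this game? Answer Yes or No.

Against 1 this mix gives (7/16)·4 + (9/16)·(-5) = -17/16.
Against 2 this mix gives (7/16)·(-5) + (9/16)·2 = -17/16.
All of the column player's active replies (1, 2) yield -17/16, and no column does worse for the row player. The mix makes the column player indifferent and guarantees -17/16, so it is optimal.

Yes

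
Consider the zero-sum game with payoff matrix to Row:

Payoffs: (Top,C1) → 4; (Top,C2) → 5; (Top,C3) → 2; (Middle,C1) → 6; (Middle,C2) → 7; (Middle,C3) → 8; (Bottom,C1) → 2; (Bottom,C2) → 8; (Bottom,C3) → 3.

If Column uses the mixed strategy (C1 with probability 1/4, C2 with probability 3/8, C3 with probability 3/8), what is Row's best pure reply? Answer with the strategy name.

Expected payoff of Top: (1/4)·4 + (3/8)·5 + (3/8)·2 = 29/8.
Expected payoff of Middle: (1/4)·6 + (3/8)·7 + (3/8)·8 = 57/8.
Expected payoff of Bottom: (1/4)·2 + (3/8)·8 + (3/8)·3 = 37/8.
The largest is 57/8, so Row's best response is Middle.

Middle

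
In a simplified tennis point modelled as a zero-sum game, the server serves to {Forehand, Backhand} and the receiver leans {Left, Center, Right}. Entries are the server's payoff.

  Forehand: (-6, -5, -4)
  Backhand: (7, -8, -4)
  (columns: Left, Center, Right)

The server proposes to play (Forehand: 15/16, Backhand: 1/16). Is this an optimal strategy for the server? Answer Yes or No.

Yes

Against Left this mix gives (15/16)·(-6) + (1/16)·7 = -83/16.
Against Center this mix gives (15/16)·(-5) + (1/16)·(-8) = -83/16.
Against Right this mix gives (15/16)·(-4) + (1/16)·(-4) = -4.
All of the receiver's active replies (Left, Center) yield -83/16, and no column does worse for the server. The mix makes the receiver indifferent and guarantees -83/16, so it is optimal.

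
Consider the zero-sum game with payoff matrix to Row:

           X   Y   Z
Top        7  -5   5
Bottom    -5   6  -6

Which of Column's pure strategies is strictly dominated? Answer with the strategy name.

X

Z holds Row's payoff strictly below X in every row: 5 < 7, -6 < -5.
So X is strictly dominated for Column.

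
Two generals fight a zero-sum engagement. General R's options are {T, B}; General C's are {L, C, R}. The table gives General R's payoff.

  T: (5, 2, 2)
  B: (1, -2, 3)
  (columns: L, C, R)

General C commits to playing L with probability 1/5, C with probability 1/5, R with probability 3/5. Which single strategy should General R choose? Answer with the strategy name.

T

Expected payoff of T: (1/5)·5 + (1/5)·2 + (3/5)·2 = 13/5.
Expected payoff of B: (1/5)·1 + (1/5)·(-2) + (3/5)·3 = 8/5.
The largest is 13/5, so General R's best response is T.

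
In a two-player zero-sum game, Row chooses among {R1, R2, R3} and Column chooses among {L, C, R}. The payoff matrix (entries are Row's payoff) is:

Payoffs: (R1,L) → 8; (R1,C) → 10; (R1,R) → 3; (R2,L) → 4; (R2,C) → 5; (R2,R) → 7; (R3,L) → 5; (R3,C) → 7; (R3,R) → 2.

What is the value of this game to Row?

11/2

Row minima: R1 → 3, R2 → 4, R3 → 2; maximin = 4.
Column maxima: L → 8, C → 10, R → 7; minimax = 7.
4 ≠ 7, so there is no saddle point; optimal play is mixed.
R3 is strictly dominated by R1, so Row never plays it.
C is strictly dominated by L (it gives Row strictly more in every row), so Column never plays it.
On the remaining 2×2 (R1, R2 vs L, R):
Let Row play R1 with probability p. Expected payoff against L: 8p + 4(1−p) = 4p + 4; against R: 3p + 7(1−p) = −4p + 7.
Setting these equal: 4p + 4 = −4p + 7 ⇒ 8p = 3 ⇒ p = 3/8, and the value is (4)·(3/8) + 4 = 11/2.
For Column: with q = P(L), equating R1's and R2's payoffs gives 5q + 3 = −3q + 7 ⇒ q = 1/2.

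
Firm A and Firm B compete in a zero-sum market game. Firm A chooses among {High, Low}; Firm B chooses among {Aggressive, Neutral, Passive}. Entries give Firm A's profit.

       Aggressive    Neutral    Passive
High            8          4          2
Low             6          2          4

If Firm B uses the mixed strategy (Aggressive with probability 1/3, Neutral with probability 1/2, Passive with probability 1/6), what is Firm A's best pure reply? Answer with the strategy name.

Expected payoff of High: (1/3)·8 + (1/2)·4 + (1/6)·2 = 5.
Expected payoff of Low: (1/3)·6 + (1/2)·2 + (1/6)·4 = 11/3.
The largest is 5, so Firm A's best response is High.

High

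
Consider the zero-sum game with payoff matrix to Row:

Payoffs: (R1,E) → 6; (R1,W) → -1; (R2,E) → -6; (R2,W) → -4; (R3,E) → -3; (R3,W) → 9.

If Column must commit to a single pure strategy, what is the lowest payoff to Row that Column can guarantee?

6

Column maxima: E → 6, W → 9.
The smallest of these is 6.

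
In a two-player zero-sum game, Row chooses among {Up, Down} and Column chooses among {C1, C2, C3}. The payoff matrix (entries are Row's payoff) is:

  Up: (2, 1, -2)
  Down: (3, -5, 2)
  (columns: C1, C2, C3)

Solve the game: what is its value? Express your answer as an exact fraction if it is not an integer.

-4/5

Row minima: Up → -2, Down → -5; maximin = -2.
Column maxima: C1 → 3, C2 → 1, C3 → 2; minimax = 1.
-2 ≠ 1, so there is no saddle point; optimal play is mixed.
C1 is strictly dominated by C2 (it gives Row strictly more in every row), so Column never plays it.
On the remaining 2×2 (Up, Down vs C2, C3):
Let Row play Up with probability p. Expected payoff against C2: 1p + (-5)(1−p) = 6p − 5; against C3: (-2)p + 2(1−p) = −4p + 2.
Setting these equal: 6p − 5 = −4p + 2 ⇒ 10p = 7 ⇒ p = 7/10, and the value is (6)·(7/10) − 5 = -4/5.
For Column: with q = P(C2), equating Up's and Down's payoffs gives 3q − 2 = −7q + 2 ⇒ q = 2/5.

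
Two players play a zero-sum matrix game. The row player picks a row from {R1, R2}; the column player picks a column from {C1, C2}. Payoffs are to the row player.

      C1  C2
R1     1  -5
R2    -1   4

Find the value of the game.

-1/11

Row minima: R1 → -5, R2 → -1; maximin = -1.
Column maxima: C1 → 1, C2 → 4; minimax = 1.
-1 ≠ 1, so there is no saddle point; optimal play is mixed.
Let the row player play R1 with probability p. Expected payoff against C1: 1p + (-1)(1−p) = 2p − 1; against C2: (-5)p + 4(1−p) = −9p + 4.
Setting these equal: 2p − 1 = −9p + 4 ⇒ 11p = 5 ⇒ p = 5/11, and the value is (2)·(5/11) − 1 = -1/11.
For the column player: with q = P(C1), equating R1's and R2's payoffs gives 6q − 5 = −5q + 4 ⇒ q = 9/11.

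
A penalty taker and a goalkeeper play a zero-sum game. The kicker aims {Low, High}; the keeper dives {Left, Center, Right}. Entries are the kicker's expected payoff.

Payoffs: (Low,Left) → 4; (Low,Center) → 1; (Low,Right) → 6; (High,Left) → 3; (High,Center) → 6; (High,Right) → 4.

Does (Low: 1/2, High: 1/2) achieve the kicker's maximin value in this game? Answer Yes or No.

Yes

Against Left this mix gives (1/2)·4 + (1/2)·3 = 7/2.
Against Center this mix gives (1/2)·1 + (1/2)·6 = 7/2.
Against Right this mix gives (1/2)·6 + (1/2)·4 = 5.
All of the keeper's active replies (Left, Center) yield 7/2, and no column does worse for the kicker. The mix makes the keeper indifferent and guarantees 7/2, so it is optimal.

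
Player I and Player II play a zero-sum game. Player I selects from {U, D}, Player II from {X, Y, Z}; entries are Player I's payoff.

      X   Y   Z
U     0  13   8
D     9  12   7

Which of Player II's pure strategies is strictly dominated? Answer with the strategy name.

X holds Player I's payoff strictly below Y in every row: 0 < 13, 9 < 12.
So Y is strictly dominated for Player II.

Y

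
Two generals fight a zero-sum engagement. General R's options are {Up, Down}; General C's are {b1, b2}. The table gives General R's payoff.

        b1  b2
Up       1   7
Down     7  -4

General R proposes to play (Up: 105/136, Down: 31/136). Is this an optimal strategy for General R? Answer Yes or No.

No

Against b1 this mix gives (105/136)·1 + (31/136)·7 = 161/68.
Against b2 this mix gives (105/136)·7 + (31/136)·(-4) = 611/136.
General C will play b1, holding General R to 161/68. Shifting weight toward the row that does better against b1 would raise this floor (the equalizing mix achieves 53/17 against both b1 and b2), so the proposed strategy is not optimal.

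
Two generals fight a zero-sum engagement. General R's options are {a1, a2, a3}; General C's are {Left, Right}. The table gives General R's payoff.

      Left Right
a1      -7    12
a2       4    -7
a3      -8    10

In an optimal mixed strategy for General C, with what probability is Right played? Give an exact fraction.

Row minima: a1 → -7, a2 → -7, a3 → -8; maximin = -7.
Column maxima: Left → 4, Right → 12; minimax = 4.
-7 ≠ 4, so there is no saddle point; optimal play is mixed.
a3 is strictly dominated by a1, so General R never plays it.
On the remaining 2×2 (a1, a2 vs Left, Right):
Let General R play a1 with probability p. Expected payoff against Left: (-7)p + 4(1−p) = −11p + 4; against Right: 12p + (-7)(1−p) = 19p − 7.
Setting these equal: −11p + 4 = 19p − 7 ⇒ −30p = -11 ⇒ p = 11/30, and the value is (-11)·(11/30) + 4 = -1/30.
For General C: with q = P(Left), equating a1's and a2's payoffs gives −19q + 12 = 11q − 7 ⇒ q = 19/30.

11/30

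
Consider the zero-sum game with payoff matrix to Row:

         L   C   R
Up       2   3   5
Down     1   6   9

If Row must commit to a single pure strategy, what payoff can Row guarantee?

2

Row minima: Up → 2, Down → 1.
The best of these is 2.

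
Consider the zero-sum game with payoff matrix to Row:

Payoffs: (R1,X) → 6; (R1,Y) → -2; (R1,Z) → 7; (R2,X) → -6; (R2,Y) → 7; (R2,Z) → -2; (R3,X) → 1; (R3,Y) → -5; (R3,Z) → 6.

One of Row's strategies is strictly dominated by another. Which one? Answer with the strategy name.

R1 gives a strictly higher payoff than R3 against every column: 6 > 1, -2 > -5, 7 > 6.
So R3 is strictly dominated and Row never plays it.

R3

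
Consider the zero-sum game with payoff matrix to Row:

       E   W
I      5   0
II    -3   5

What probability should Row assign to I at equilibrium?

Row minima: I → 0, II → -3; maximin = 0.
Column maxima: E → 5, W → 5; minimax = 5.
0 ≠ 5, so there is no saddle point; optimal play is mixed.
Let Row play I with probability p. Expected payoff against E: 5p + (-3)(1−p) = 8p − 3; against W: 0p + 5(1−p) = −5p + 5.
Setting these equal: 8p − 3 = −5p + 5 ⇒ 13p = 8 ⇒ p = 8/13, and the value is (8)·(8/13) − 3 = 25/13.
For Column: with q = P(E), equating I's and II's payoffs gives 5q = −8q + 5 ⇒ q = 5/13.

8/13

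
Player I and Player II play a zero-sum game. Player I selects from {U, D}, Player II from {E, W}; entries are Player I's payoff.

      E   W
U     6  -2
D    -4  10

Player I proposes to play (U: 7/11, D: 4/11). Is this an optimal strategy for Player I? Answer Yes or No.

Yes

Against E this mix gives (7/11)·6 + (4/11)·(-4) = 26/11.
Against W this mix gives (7/11)·(-2) + (4/11)·10 = 26/11.
All of Player II's active replies (E, W) yield 26/11, and no column does worse for Player I. The mix makes Player II indifferent and guarantees 26/11, so it is optimal.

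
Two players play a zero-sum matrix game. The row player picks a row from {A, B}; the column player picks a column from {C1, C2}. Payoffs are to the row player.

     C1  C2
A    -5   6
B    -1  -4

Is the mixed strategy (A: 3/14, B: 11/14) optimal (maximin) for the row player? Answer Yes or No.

Against C1 this mix gives (3/14)·(-5) + (11/14)·(-1) = -13/7.
Against C2 this mix gives (3/14)·6 + (11/14)·(-4) = -13/7.
All of the column player's active replies (C1, C2) yield -13/7, and no column does worse for the row player. The mix makes the column player indifferent and guarantees -13/7, so it is optimal.

Yes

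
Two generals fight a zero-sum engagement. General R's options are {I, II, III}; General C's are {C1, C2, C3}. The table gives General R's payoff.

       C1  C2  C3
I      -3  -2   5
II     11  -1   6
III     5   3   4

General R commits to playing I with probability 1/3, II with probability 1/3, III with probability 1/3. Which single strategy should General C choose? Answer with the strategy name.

C2

If General C plays C1, General R's expected payoff is (1/3)·(-3) + (1/3)·11 + (1/3)·5 = 13/3.
If General C plays C2, General R's expected payoff is (1/3)·(-2) + (1/3)·(-1) + (1/3)·3 = 0.
If General C plays C3, General R's expected payoff is (1/3)·5 + (1/3)·6 + (1/3)·4 = 5.
General C minimizes General R's payoff; the smallest is 0, so the best response is C2.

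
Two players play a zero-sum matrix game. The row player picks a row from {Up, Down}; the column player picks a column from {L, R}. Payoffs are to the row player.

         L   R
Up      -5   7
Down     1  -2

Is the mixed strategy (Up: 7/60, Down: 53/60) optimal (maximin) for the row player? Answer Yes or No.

Against L this mix gives (7/60)·(-5) + (53/60)·1 = 3/10.
Against R this mix gives (7/60)·7 + (53/60)·(-2) = -19/20.
The column player will play R, holding the row player to -19/20. Shifting weight toward the row that does better against R would raise this floor (the equalizing mix achieves -1/5 against both R and L), so the proposed strategy is not optimal.

No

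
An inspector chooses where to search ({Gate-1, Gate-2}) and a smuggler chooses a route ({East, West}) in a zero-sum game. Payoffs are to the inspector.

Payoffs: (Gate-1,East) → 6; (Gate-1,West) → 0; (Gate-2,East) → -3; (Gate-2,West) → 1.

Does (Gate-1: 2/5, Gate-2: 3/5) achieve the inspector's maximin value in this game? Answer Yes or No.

Yes

Against East this mix gives (2/5)·6 + (3/5)·(-3) = 3/5.
Against West this mix gives (2/5)·0 + (3/5)·1 = 3/5.
All of the smuggler's active replies (East, West) yield 3/5, and no column does worse for the inspector. The mix makes the smuggler indifferent and guarantees 3/5, so it is optimal.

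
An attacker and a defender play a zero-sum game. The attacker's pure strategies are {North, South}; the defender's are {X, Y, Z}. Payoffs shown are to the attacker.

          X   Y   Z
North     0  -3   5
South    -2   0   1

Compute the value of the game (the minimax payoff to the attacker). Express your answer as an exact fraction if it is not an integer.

-6/5

Row minima: North → -3, South → -2; maximin = -2.
Column maxima: X → 0, Y → 0, Z → 5; minimax = 0.
-2 ≠ 0, so there is no saddle point; optimal play is mixed.
Z is strictly dominated by X (it gives the attacker strictly more in every row), so the defender never plays it.
On the remaining 2×2 (North, South vs X, Y):
Let the attacker play North with probability p. Expected payoff against X: 0p + (-2)(1−p) = 2p − 2; against Y: (-3)p + 0(1−p) = −3p.
Setting these equal: 2p − 2 = −3p ⇒ 5p = 2 ⇒ p = 2/5, and the value is (2)·(2/5) − 2 = -6/5.
For the defender: with q = P(X), equating North's and South's payoffs gives 3q − 3 = −2q ⇒ q = 3/5.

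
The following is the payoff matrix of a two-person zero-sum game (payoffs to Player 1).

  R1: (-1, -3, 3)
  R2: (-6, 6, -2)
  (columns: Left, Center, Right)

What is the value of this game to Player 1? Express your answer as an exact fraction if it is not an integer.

-12/7

Row minima: R1 → -3, R2 → -6; maximin = -3.
Column maxima: Left → -1, Center → 6, Right → 3; minimax = -1.
-3 ≠ -1, so there is no saddle point; optimal play is mixed.
Right is strictly dominated by Left (it gives Player 1 strictly more in every row), so Player 2 never plays it.
On the remaining 2×2 (R1, R2 vs Left, Center):
Let Player 1 play R1 with probability p. Expected payoff against Left: (-1)p + (-6)(1−p) = 5p − 6; against Center: (-3)p + 6(1−p) = −9p + 6.
Setting these equal: 5p − 6 = −9p + 6 ⇒ 14p = 12 ⇒ p = 6/7, and the value is (5)·(6/7) − 6 = -12/7.
For Player 2: with q = P(Left), equating R1's and R2's payoffs gives 2q − 3 = −12q + 6 ⇒ q = 9/14.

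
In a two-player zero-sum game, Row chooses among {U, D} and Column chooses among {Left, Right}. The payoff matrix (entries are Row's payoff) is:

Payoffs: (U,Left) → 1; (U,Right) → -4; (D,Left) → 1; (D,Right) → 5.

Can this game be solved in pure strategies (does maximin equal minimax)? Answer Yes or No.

Yes

Row minima: U → -4, D → 1; maximin = 1.
Column maxima: Left → 1, Right → 5; minimax = 1.
maximin = minimax = 1, so a saddle point exists.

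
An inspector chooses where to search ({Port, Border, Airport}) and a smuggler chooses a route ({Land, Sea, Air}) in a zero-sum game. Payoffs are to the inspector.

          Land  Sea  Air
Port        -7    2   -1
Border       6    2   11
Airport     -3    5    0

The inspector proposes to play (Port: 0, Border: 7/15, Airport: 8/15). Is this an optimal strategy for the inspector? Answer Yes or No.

No

Against Land this mix gives (7/15)·6 + (8/15)·(-3) = 6/5.
Against Sea this mix gives (7/15)·2 + (8/15)·5 = 18/5.
Against Air this mix gives (7/15)·11 + (8/15)·0 = 77/15.
The smuggler will play Land, holding the inspector to 6/5. Shifting weight toward the row that does better against Land would raise this floor (the equalizing mix achieves 3 against both Land and Sea), so the proposed strategy is not optimal.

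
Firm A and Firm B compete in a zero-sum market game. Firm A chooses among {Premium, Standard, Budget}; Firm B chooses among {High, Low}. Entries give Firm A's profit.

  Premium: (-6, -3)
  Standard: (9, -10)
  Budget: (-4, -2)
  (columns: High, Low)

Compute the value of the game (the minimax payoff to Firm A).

-58/21

Row minima: Premium → -6, Standard → -10, Budget → -4; maximin = -4.
Column maxima: High → 9, Low → -2; minimax = -2.
-4 ≠ -2, so there is no saddle point; optimal play is mixed.
Premium is strictly dominated by Budget, so Firm A never plays it.
On the remaining 2×2 (Standard, Budget vs High, Low):
Let Firm A play Standard with probability p. Expected payoff against High: 9p + (-4)(1−p) = 13p − 4; against Low: (-10)p + (-2)(1−p) = −8p − 2.
Setting these equal: 13p − 4 = −8p − 2 ⇒ 21p = 2 ⇒ p = 2/21, and the value is (13)·(2/21) − 4 = -58/21.
For Firm B: with q = P(High), equating Standard's and Budget's payoffs gives 19q − 10 = −2q − 2 ⇒ q = 8/21.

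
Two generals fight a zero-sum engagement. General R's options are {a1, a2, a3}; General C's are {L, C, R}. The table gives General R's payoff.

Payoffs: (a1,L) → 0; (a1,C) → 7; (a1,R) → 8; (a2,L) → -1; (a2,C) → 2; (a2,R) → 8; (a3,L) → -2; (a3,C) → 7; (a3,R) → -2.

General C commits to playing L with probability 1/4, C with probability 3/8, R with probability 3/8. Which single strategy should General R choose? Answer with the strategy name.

Expected payoff of a1: (1/4)·0 + (3/8)·7 + (3/8)·8 = 45/8.
Expected payoff of a2: (1/4)·(-1) + (3/8)·2 + (3/8)·8 = 7/2.
Expected payoff of a3: (1/4)·(-2) + (3/8)·7 + (3/8)·(-2) = 11/8.
The largest is 45/8, so General R's best response is a1.

a1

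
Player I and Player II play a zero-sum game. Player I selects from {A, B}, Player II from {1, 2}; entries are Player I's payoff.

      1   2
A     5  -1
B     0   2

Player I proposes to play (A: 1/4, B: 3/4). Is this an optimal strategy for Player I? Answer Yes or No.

Yes

Against 1 this mix gives (1/4)·5 + (3/4)·0 = 5/4.
Against 2 this mix gives (1/4)·(-1) + (3/4)·2 = 5/4.
All of Player II's active replies (1, 2) yield 5/4, and no column does worse for Player I. The mix makes Player II indifferent and guarantees 5/4, so it is optimal.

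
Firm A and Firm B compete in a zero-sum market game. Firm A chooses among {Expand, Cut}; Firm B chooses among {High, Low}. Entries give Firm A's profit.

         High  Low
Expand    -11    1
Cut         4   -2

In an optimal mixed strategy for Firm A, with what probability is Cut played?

Row minima: Expand → -11, Cut → -2; maximin = -2.
Column maxima: High → 4, Low → 1; minimax = 1.
-2 ≠ 1, so there is no saddle point; optimal play is mixed.
Let Firm A play Expand with probability p. Expected payoff against High: (-11)p + 4(1−p) = −15p + 4; against Low: 1p + (-2)(1−p) = 3p − 2.
Setting these equal: −15p + 4 = 3p − 2 ⇒ −18p = -6 ⇒ p = 1/3, and the value is (-15)·(1/3) + 4 = -1.
For Firm B: with q = P(High), equating Expand's and Cut's payoffs gives −12q + 1 = 6q − 2 ⇒ q = 1/6.

2/3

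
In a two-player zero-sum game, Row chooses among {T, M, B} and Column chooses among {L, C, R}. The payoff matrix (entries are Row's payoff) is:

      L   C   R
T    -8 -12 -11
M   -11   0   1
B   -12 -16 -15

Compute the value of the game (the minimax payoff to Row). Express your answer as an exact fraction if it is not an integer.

Row minima: T → -12, M → -11, B → -16; maximin = -11.
Column maxima: L → -8, C → 0, R → 1; minimax = -8.
-11 ≠ -8, so there is no saddle point; optimal play is mixed.
B is strictly dominated by T, so Row never plays it.
R is strictly dominated by C (it gives Row strictly more in every row), so Column never plays it.
On the remaining 2×2 (T, M vs L, C):
Let Row play T with probability p. Expected payoff against L: (-8)p + (-11)(1−p) = 3p − 11; against C: (-12)p + 0(1−p) = −12p.
Setting these equal: 3p − 11 = −12p ⇒ 15p = 11 ⇒ p = 11/15, and the value is (3)·(11/15) − 11 = -44/5.
For Column: with q = P(L), equating T's and M's payoffs gives 4q − 12 = −11q ⇒ q = 4/5.

-44/5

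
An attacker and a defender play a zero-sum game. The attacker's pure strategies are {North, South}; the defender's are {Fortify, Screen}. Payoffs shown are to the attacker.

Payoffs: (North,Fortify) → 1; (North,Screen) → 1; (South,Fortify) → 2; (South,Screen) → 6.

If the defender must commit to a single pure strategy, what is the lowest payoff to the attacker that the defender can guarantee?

Column maxima: Fortify → 2, Screen → 6.
The smallest of these is 2.

2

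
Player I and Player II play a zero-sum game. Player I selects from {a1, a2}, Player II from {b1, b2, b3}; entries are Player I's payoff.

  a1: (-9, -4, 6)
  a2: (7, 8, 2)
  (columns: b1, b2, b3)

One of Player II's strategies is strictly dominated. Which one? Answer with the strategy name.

b1 holds Player I's payoff strictly below b2 in every row: -9 < -4, 7 < 8.
So b2 is strictly dominated for Player II.

b2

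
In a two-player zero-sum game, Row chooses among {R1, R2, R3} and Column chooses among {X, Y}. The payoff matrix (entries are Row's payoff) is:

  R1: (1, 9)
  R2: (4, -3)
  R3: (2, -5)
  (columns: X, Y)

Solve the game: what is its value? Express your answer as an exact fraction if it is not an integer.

13/5

Row minima: R1 → 1, R2 → -3, R3 → -5; maximin = 1.
Column maxima: X → 4, Y → 9; minimax = 4.
1 ≠ 4, so there is no saddle point; optimal play is mixed.
R3 is strictly dominated by R2, so Row never plays it.
On the remaining 2×2 (R1, R2 vs X, Y):
Let Row play R1 with probability p. Expected payoff against X: 1p + 4(1−p) = −3p + 4; against Y: 9p + (-3)(1−p) = 12p − 3.
Setting these equal: −3p + 4 = 12p − 3 ⇒ −15p = -7 ⇒ p = 7/15, and the value is (-3)·(7/15) + 4 = 13/5.
For Column: with q = P(X), equating R1's and R2's payoffs gives −8q + 9 = 7q − 3 ⇒ q = 4/5.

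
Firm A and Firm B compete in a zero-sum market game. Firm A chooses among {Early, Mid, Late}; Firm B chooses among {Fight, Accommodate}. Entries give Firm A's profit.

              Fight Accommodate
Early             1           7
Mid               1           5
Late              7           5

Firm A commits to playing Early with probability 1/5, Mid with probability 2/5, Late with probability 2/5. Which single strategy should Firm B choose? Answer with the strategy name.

Fight

If Firm B plays Fight, Firm A's expected payoff is (1/5)·1 + (2/5)·1 + (2/5)·7 = 17/5.
If Firm B plays Accommodate, Firm A's expected payoff is (1/5)·7 + (2/5)·5 + (2/5)·5 = 27/5.
Firm B minimizes Firm A's payoff; the smallest is 17/5, so the best response is Fight.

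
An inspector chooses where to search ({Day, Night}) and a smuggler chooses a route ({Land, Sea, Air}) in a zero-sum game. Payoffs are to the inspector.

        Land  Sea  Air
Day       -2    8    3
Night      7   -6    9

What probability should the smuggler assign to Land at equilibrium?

14/23

Row minima: Day → -2, Night → -6; maximin = -2.
Column maxima: Land → 7, Sea → 8, Air → 9; minimax = 7.
-2 ≠ 7, so there is no saddle point; optimal play is mixed.
Air is strictly dominated by Land (it gives the inspector strictly more in every row), so the smuggler never plays it.
On the remaining 2×2 (Day, Night vs Land, Sea):
Let the inspector play Day with probability p. Expected payoff against Land: (-2)p + 7(1−p) = −9p + 7; against Sea: 8p + (-6)(1−p) = 14p − 6.
Setting these equal: −9p + 7 = 14p − 6 ⇒ −23p = -13 ⇒ p = 13/23, and the value is (-9)·(13/23) + 7 = 44/23.
For the smuggler: with q = P(Land), equating Day's and Night's payoffs gives −10q + 8 = 13q − 6 ⇒ q = 14/23.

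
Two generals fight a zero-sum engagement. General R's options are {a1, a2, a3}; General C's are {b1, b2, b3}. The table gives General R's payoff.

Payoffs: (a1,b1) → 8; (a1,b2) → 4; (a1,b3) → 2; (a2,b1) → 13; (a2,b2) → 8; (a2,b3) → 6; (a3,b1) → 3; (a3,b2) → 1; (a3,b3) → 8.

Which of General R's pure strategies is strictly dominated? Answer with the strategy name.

a1

a2 gives a strictly higher payoff than a1 against every column: 13 > 8, 8 > 4, 6 > 2.
So a1 is strictly dominated and General R never plays it.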